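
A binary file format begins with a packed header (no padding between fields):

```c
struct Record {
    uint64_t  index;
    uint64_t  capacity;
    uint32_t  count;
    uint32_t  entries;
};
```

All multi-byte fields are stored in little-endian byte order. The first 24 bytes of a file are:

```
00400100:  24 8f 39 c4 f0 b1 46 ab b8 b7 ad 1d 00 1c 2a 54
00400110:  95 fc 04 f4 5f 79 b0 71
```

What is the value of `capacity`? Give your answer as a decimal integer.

6064690635031295928

`capacity` follows `index` (8 bytes), so it starts at byte offset 8 and occupies 8 bytes.
Bytes at offsets 8..15: B8 B7 AD 1D 00 1C 2A 54.
In little-endian order the low byte comes first in memory.
Reassemble most-significant byte first: 54 2A 1C 00 1D AD B7 B8 → 0x542A1C001DADB7B8.
0x542A1C001DADB7B8 = 6064690635031295928.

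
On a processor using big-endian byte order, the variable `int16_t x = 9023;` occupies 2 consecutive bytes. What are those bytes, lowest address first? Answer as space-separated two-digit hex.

23 3F

9023 in hexadecimal, padded to 16 bits, is 0x233F.
Split into bytes (most-significant first): 23 3F.
Big-endian stores the most-significant byte at the lowest address.
So the memory order matches the most-significant-first order: 23 3F.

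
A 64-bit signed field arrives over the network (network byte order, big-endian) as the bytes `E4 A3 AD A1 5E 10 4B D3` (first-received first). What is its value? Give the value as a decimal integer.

-1971541303278679085

In big-endian order the high byte comes first in memory.
The bytes are already most-significant first: 0xE4A3ADA15E104BD3.
Top bit is set, so as a signed 64-bit value this is 0xE4A3ADA15E104BD3 − 2^64 = -1971541303278679085.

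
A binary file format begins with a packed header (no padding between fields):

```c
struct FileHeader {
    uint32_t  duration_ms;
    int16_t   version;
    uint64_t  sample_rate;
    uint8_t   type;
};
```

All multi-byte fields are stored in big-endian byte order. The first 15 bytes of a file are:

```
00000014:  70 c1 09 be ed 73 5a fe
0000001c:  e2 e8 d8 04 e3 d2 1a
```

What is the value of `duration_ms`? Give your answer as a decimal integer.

`duration_ms` is the first field, at byte offset 0, occupying 4 bytes.
Bytes at offsets 0..3: 70 C1 09 BE.
Big-endian: lowest address holds the most-significant byte.
The bytes are already most-significant first: 0x70C109BE.
0x70C109BE = 1891699134.

1891699134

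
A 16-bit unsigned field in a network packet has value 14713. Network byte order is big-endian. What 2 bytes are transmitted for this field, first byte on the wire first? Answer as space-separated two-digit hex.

14713 in hexadecimal, padded to 16 bits, is 0x3979.
Split into bytes (most-significant first): 39 79.
In big-endian order the high byte comes first in memory.
So the memory order matches the most-significant-first order: 39 79.

39 79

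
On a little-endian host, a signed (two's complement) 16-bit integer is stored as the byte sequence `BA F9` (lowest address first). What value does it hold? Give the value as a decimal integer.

Little-endian stores the least-significant byte at the lowest address.
Reassemble most-significant byte first: F9 BA → 0xF9BA.
Top bit is set, so as a signed 16-bit value this is 0xF9BA − 2^16 = -1606.

-1606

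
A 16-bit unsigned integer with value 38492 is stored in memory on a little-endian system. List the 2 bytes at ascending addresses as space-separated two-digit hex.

38492 in hexadecimal, padded to 16 bits, is 0x965C.
Split into bytes (most-significant first): 96 5C.
Little-endian: lowest address holds the least-significant byte.
So at ascending addresses the bytes are 5C 96.

5C 96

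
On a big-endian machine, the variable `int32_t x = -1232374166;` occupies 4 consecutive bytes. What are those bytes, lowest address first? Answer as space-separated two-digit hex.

Two's complement of -1232374166 in 32 bits: 1232374166 = 0x49748996; invert → 0xB68B7669; add 1 → 0xB68B766A.
Split into bytes (most-significant first): B6 8B 76 6A.
Big-endian: lowest address holds the most-significant byte.
So the memory order matches the most-significant-first order: B6 8B 76 6A.

B6 8B 76 6A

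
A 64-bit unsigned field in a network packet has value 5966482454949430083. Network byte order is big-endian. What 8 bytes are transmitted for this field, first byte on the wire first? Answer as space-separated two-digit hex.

52 CD 34 2E 55 DC 83 43

5966482454949430083 in hexadecimal, padded to 64 bits, is 0x52CD342E55DC8343.
Split into bytes (most-significant first): 52 CD 34 2E 55 DC 83 43.
In big-endian order the high byte comes first in memory.
So the memory order matches the most-significant-first order: 52 CD 34 2E 55 DC 83 43.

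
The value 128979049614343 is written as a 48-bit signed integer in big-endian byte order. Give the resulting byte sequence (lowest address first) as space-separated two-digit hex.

75 4E 46 6F 8C 07

128979049614343 in hexadecimal, padded to 48 bits, is 0x754E466F8C07.
Split into bytes (most-significant first): 75 4E 46 6F 8C 07.
Big-endian stores the most-significant byte at the lowest address.
So the memory order matches the most-significant-first order: 75 4E 46 6F 8C 07.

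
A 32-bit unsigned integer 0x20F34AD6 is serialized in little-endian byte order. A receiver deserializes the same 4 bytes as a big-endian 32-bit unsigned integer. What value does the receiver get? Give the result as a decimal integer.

Stored little-endian, the bytes at ascending addresses are D6 4A F3 20.
Read back as big-endian, the last byte is least significant, giving 0xD64AF320.
0xD64AF320 = 3595236128.

3595236128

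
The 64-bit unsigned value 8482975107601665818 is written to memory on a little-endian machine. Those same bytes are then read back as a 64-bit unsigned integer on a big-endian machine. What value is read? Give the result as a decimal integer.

1877742006186588533

8482975107601665818 in 64-bit hexadecimal is 0x75B994EA67140F1A.
Stored little-endian, the bytes at ascending addresses are 1A 0F 14 67 EA 94 B9 75.
Read back as big-endian, the last byte is least significant, giving 0x1A0F1467EA94B975.
0x1A0F1467EA94B975 = 1877742006186588533.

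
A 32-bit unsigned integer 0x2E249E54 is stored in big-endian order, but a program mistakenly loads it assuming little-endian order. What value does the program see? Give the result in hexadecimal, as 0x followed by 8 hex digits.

Stored big-endian, the bytes at ascending addresses are 2E 24 9E 54.
Read back as little-endian, the first byte is least significant, giving 0x549E242E.

0x549E242E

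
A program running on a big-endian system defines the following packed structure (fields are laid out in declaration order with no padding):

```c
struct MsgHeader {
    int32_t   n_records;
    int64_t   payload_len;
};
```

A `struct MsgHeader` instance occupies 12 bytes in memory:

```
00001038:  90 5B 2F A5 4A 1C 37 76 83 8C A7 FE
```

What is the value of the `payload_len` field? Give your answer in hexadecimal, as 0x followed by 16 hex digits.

`payload_len` follows `n_records` (4 bytes), so it starts at byte offset 4 and occupies 8 bytes.
Bytes at offsets 4..11: 4A 1C 37 76 83 8C A7 FE.
Big-endian stores the most-significant byte at the lowest address.
The bytes are already most-significant first: 0x4A1C3776838CA7FE.

0x4A1C3776838CA7FE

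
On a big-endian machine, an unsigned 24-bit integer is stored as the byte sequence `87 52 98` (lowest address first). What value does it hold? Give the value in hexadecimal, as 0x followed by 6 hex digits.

0x875298

In big-endian order the high byte comes first in memory.
The bytes are already most-significant first: 0x875298.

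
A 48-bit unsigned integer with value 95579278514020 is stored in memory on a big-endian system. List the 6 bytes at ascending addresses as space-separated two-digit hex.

95579278514020 in hexadecimal, padded to 48 bits, is 0x56EDC8F19764.
Split into bytes (most-significant first): 56 ED C8 F1 97 64.
In big-endian order the high byte comes first in memory.
So the memory order matches the most-significant-first order: 56 ED C8 F1 97 64.

56 ED C8 F1 97 64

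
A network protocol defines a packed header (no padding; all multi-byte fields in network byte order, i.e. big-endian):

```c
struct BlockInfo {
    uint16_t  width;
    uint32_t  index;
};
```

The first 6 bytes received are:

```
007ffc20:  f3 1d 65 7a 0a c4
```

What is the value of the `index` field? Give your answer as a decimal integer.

`index` follows `width` (2 bytes), so it starts at byte offset 2 and occupies 4 bytes.
Bytes at offsets 2..5: 65 7A 0A C4.
Big-endian stores the most-significant byte at the lowest address.
The bytes are already most-significant first: 0x657A0AC4.
0x657A0AC4 = 1702496964.

1702496964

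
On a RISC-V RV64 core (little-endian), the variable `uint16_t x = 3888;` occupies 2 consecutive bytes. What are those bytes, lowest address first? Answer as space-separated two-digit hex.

3888 in hexadecimal, padded to 16 bits, is 0x0F30.
Split into bytes (most-significant first): 0F 30.
Little-endian: lowest address holds the least-significant byte.
So at ascending addresses the bytes are 30 0F.

30 0F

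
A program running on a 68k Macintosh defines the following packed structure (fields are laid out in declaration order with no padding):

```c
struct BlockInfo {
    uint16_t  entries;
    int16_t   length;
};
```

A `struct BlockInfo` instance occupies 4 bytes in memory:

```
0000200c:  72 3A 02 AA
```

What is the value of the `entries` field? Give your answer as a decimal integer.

29242

`entries` is the first field, at byte offset 0, occupying 2 bytes.
Bytes at offsets 0..1: 72 3A.
Big-endian stores the most-significant byte at the lowest address.
The bytes are already most-significant first: 0x723A.
0x723A = 29242.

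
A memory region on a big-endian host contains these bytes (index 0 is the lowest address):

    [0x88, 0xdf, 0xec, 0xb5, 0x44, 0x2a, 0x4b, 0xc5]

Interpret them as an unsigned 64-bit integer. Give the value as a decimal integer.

9862861972241533893

Big-endian stores the most-significant byte at the lowest address.
The bytes are already most-significant first: 0x88DFECB5442A4BC5.
0x88DFECB5442A4BC5 = 9862861972241533893.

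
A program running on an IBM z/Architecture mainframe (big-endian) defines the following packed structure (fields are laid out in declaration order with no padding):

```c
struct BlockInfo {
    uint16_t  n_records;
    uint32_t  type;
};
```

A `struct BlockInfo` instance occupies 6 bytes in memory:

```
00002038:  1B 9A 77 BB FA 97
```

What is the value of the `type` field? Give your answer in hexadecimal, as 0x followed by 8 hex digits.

0x77BBFA97

`type` follows `n_records` (2 bytes), so it starts at byte offset 2 and occupies 4 bytes.
Bytes at offsets 2..5: 77 BB FA 97.
In big-endian order the high byte comes first in memory.
The bytes are already most-significant first: 0x77BBFA97.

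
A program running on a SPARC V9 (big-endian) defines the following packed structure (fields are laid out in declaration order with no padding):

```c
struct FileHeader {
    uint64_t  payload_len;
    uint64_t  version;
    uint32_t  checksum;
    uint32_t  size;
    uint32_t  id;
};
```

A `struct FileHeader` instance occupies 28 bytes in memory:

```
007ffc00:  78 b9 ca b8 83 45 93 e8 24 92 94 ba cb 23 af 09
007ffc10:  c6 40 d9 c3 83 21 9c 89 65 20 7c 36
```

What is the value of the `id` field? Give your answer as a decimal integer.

`id` follows `payload_len` (8 B), `version` (8 B), `checksum` (4 B), `size` (4 B), so it starts at offset 8 + 8 + 4 + 4 = 24 and occupies 4 bytes.
Bytes at offsets 24..27: 65 20 7C 36.
Big-endian: lowest address holds the most-significant byte.
The bytes are already most-significant first: 0x65207C36.
0x65207C36 = 1696627766.

1696627766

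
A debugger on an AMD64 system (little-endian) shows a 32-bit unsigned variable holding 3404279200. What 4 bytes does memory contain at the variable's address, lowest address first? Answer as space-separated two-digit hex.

3404279200 in hexadecimal, padded to 32 bits, is 0xCAE92DA0.
Split into bytes (most-significant first): CA E9 2D A0.
Little-endian: lowest address holds the least-significant byte.
So at ascending addresses the bytes are A0 2D E9 CA.

A0 2D E9 CA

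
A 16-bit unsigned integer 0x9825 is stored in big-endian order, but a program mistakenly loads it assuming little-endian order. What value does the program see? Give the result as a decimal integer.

Stored big-endian, the bytes at ascending addresses are 98 25.
Read back as little-endian, the first byte is least significant, giving 0x2598.
0x2598 = 9624.

9624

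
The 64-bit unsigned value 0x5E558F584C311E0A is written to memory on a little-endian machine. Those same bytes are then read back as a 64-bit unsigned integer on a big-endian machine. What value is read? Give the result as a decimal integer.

729074393653663070

Stored little-endian, the bytes at ascending addresses are 0A 1E 31 4C 58 8F 55 5E.
Read back as big-endian, the last byte is least significant, giving 0x0A1E314C588F555E.
0x0A1E314C588F555E = 729074393653663070.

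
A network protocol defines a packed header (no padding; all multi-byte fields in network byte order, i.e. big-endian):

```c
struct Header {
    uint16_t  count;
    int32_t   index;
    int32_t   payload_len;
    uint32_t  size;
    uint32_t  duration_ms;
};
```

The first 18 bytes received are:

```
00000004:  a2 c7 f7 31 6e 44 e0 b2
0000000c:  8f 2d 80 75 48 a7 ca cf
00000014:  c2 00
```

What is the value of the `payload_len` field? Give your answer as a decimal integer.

`payload_len` follows `count` (2 B), `index` (4 B), so it starts at offset 2 + 4 = 6 and occupies 4 bytes.
Bytes at offsets 6..9: E0 B2 8F 2D.
Big-endian: lowest address holds the most-significant byte.
The bytes are already most-significant first: 0xE0B28F2D.
Top bit is set, so as a signed 32-bit value this is 0xE0B28F2D − 2^32 = -525168851.

-525168851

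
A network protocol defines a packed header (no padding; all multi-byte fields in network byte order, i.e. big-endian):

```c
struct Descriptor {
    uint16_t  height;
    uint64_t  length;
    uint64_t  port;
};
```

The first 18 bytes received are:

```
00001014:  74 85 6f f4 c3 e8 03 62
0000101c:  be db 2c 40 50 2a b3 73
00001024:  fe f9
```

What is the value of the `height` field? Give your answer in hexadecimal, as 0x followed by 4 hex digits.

0x7485

`height` is the first field, at byte offset 0, occupying 2 bytes.
Bytes at offsets 0..1: 74 85.
In big-endian order the high byte comes first in memory.
The bytes are already most-significant first: 0x7485.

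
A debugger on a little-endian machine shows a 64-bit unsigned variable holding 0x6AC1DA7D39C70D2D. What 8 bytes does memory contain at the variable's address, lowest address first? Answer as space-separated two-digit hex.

2D 0D C7 39 7D DA C1 6A

Split into bytes (most-significant first): 6A C1 DA 7D 39 C7 0D 2D.
Little-endian: lowest address holds the least-significant byte.
So at ascending addresses the bytes are 2D 0D C7 39 7D DA C1 6A.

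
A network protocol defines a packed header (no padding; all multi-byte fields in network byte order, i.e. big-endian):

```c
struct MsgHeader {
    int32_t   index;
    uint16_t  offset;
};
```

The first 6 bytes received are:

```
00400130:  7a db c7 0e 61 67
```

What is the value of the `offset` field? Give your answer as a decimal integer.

`offset` follows `index` (4 bytes), so it starts at byte offset 4 and occupies 2 bytes.
Bytes at offsets 4..5: 61 67.
Big-endian stores the most-significant byte at the lowest address.
The bytes are already most-significant first: 0x6167.
0x6167 = 24935.

24935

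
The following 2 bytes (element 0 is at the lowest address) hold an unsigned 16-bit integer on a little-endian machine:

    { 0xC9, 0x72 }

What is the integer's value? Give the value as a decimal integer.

29385

Little-endian: lowest address holds the least-significant byte.
Reassemble most-significant byte first: 72 C9 → 0x72C9.
0x72C9 = 29385.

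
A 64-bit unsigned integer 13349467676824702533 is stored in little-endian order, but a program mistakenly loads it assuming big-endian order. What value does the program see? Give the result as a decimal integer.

4976111043384591033

13349467676824702533 in 64-bit hexadecimal is 0xB942D61FA1B20E45.
Stored little-endian, the bytes at ascending addresses are 45 0E B2 A1 1F D6 42 B9.
Read back as big-endian, the last byte is least significant, giving 0x450EB2A11FD642B9.
0x450EB2A11FD642B9 = 4976111043384591033.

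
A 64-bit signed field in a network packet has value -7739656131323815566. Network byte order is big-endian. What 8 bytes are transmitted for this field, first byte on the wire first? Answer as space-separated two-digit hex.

Two's complement of -7739656131323815566 in 64 bits: 7739656131323815566 = 0x6B68C83EB73AE68E; invert → 0x949737C148C51971; add 1 → 0x949737C148C51972.
Split into bytes (most-significant first): 94 97 37 C1 48 C5 19 72.
Big-endian stores the most-significant byte at the lowest address.
So the memory order matches the most-significant-first order: 94 97 37 C1 48 C5 19 72.

94 97 37 C1 48 C5 19 72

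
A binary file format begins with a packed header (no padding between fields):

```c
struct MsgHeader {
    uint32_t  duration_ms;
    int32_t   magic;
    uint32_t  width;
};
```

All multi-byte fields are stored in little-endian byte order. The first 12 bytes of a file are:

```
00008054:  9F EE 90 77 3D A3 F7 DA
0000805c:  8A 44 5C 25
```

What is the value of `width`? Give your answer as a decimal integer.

`width` follows `duration_ms` (4 B), `magic` (4 B), so it starts at offset 4 + 4 = 8 and occupies 4 bytes.
Bytes at offsets 8..11: 8A 44 5C 25.
In little-endian order the low byte comes first in memory.
Reassemble most-significant byte first: 25 5C 44 8A → 0x255C448A.
0x255C448A = 626803850.

626803850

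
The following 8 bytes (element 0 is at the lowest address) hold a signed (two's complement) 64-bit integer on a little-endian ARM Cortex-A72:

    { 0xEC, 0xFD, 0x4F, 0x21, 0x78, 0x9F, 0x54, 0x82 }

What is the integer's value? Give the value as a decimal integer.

-9055437612431442452

Little-endian stores the least-significant byte at the lowest address.
Reassemble most-significant byte first: 82 54 9F 78 21 4F FD EC → 0x82549F78214FFDEC.
Top bit is set, so as a signed 64-bit value this is 0x82549F78214FFDEC − 2^64 = -9055437612431442452.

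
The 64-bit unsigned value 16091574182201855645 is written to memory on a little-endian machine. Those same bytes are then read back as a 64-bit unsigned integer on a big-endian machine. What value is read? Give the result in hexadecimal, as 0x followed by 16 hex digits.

0x9D0EFD3E76C150DF

16091574182201855645 in 64-bit hexadecimal is 0xDF50C1763EFD0E9D.
Stored little-endian, the bytes at ascending addresses are 9D 0E FD 3E 76 C1 50 DF.
Read back as big-endian, the last byte is least significant, giving 0x9D0EFD3E76C150DF.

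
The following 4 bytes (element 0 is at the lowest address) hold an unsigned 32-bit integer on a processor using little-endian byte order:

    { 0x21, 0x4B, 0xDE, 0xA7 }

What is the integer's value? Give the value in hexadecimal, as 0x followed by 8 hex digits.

In little-endian order the low byte comes first in memory.
Reassemble most-significant byte first: A7 DE 4B 21 → 0xA7DE4B21.

0xA7DE4B21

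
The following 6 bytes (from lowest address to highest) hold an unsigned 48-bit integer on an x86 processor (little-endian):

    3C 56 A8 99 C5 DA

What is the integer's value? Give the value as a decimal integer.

240542221358652

Little-endian stores the least-significant byte at the lowest address.
Reassemble most-significant byte first: DA C5 99 A8 56 3C → 0xDAC599A8563C.
0xDAC599A8563C = 240542221358652.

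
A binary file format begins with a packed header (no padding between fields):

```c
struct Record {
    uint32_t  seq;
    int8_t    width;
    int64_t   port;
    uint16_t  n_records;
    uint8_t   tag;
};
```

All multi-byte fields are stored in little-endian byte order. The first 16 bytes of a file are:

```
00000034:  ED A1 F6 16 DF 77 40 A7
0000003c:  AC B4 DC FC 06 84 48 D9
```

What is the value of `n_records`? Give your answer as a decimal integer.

`n_records` follows `seq` (4 B), `width` (1 B), `port` (8 B), so it starts at offset 4 + 1 + 8 = 13 and occupies 2 bytes.
Bytes at offsets 13..14: 84 48.
Little-endian: lowest address holds the least-significant byte.
Reassemble most-significant byte first: 48 84 → 0x4884.
0x4884 = 18564.

18564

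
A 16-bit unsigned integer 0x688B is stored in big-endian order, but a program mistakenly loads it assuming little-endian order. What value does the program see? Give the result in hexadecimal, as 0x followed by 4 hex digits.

Stored big-endian, the bytes at ascending addresses are 68 8B.
Read back as little-endian, the first byte is least significant, giving 0x8B68.

0x8B68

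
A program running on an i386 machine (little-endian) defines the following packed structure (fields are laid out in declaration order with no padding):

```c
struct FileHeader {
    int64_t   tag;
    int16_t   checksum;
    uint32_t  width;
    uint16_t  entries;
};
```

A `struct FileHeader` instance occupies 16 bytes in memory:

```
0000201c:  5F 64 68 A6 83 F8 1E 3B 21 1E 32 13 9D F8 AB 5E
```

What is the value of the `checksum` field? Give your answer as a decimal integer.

7713

`checksum` follows `tag` (8 bytes), so it starts at byte offset 8 and occupies 2 bytes.
Bytes at offsets 8..9: 21 1E.
In little-endian order the low byte comes first in memory.
Reassemble most-significant byte first: 1E 21 → 0x1E21.
0x1E21 = 7713.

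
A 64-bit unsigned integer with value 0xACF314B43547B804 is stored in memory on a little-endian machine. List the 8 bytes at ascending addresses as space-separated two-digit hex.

04 B8 47 35 B4 14 F3 AC

Split into bytes (most-significant first): AC F3 14 B4 35 47 B8 04.
Little-endian: lowest address holds the least-significant byte.
So at ascending addresses the bytes are 04 B8 47 35 B4 14 F3 AC.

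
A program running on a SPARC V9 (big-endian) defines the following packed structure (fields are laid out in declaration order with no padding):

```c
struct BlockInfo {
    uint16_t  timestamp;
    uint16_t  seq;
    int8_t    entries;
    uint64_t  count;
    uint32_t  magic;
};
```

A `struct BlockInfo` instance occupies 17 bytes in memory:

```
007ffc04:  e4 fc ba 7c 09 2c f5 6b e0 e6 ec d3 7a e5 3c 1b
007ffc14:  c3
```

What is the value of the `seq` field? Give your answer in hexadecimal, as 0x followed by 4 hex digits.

`seq` follows `timestamp` (2 bytes), so it starts at byte offset 2 and occupies 2 bytes.
Bytes at offsets 2..3: BA 7C.
Big-endian stores the most-significant byte at the lowest address.
The bytes are already most-significant first: 0xBA7C.

0xBA7C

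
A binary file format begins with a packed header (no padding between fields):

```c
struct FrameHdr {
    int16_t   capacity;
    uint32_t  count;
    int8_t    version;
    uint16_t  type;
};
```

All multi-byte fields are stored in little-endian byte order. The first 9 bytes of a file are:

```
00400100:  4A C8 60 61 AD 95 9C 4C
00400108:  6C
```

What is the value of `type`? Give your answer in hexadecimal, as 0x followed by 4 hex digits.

0x6C4C

`type` follows `capacity` (2 B), `count` (4 B), `version` (1 B), so it starts at offset 2 + 4 + 1 = 7 and occupies 2 bytes.
Bytes at offsets 7..8: 4C 6C.
Little-endian: lowest address holds the least-significant byte.
Reassemble most-significant byte first: 6C 4C → 0x6C4C.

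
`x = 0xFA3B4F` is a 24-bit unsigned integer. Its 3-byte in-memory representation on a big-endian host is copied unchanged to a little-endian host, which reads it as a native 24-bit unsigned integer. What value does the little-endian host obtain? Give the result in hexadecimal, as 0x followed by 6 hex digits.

0x4F3BFA

Stored big-endian, the bytes at ascending addresses are FA 3B 4F.
Read back as little-endian, the first byte is least significant, giving 0x4F3BFA.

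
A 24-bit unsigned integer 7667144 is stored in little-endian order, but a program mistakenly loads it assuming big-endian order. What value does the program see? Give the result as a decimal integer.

7667144 in 24-bit hexadecimal is 0x74FDC8.
Stored little-endian, the bytes at ascending addresses are C8 FD 74.
Read back as big-endian, the last byte is least significant, giving 0xC8FD74.
0xC8FD74 = 13172084.

13172084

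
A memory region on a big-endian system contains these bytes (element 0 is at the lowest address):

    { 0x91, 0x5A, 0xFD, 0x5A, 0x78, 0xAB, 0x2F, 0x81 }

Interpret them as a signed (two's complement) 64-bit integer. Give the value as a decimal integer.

-7972781625292673151

In big-endian order the high byte comes first in memory.
The bytes are already most-significant first: 0x915AFD5A78AB2F81.
Top bit is set, so as a signed 64-bit value this is 0x915AFD5A78AB2F81 − 2^64 = -7972781625292673151.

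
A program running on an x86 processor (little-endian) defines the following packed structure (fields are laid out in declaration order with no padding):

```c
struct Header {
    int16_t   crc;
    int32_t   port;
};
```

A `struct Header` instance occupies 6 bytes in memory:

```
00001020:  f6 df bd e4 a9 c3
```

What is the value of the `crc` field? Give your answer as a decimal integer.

`crc` is the first field, at byte offset 0, occupying 2 bytes.
Bytes at offsets 0..1: F6 DF.
In little-endian order the low byte comes first in memory.
Reassemble most-significant byte first: DF F6 → 0xDFF6.
Top bit is set, so as a signed 16-bit value this is 0xDFF6 − 2^16 = -8202.

-8202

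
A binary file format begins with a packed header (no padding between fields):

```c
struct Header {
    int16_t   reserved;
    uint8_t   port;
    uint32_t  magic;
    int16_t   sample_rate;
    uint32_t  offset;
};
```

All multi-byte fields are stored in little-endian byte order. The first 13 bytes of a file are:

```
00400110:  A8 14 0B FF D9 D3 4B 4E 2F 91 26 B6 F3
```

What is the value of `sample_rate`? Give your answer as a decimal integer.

12110

`sample_rate` follows `reserved` (2 B), `port` (1 B), `magic` (4 B), so it starts at offset 2 + 1 + 4 = 7 and occupies 2 bytes.
Bytes at offsets 7..8: 4E 2F.
In little-endian order the low byte comes first in memory.
Reassemble most-significant byte first: 2F 4E → 0x2F4E.
0x2F4E = 12110.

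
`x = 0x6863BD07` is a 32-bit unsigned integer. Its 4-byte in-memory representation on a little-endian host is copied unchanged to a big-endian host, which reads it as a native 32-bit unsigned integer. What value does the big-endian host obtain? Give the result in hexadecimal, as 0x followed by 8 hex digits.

0x07BD6368

Stored little-endian, the bytes at ascending addresses are 07 BD 63 68.
Read back as big-endian, the last byte is least significant, giving 0x07BD6368.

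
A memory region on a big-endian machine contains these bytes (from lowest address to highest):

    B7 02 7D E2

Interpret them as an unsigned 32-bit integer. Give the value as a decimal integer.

In big-endian order the high byte comes first in memory.
The bytes are already most-significant first: 0xB7027DE2.
0xB7027DE2 = 3070393826.

3070393826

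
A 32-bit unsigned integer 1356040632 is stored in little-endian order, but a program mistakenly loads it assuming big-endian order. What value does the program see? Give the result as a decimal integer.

1356040632 in 32-bit hexadecimal is 0x50D389B8.
Stored little-endian, the bytes at ascending addresses are B8 89 D3 50.
Read back as big-endian, the last byte is least significant, giving 0xB889D350.
0xB889D350 = 3096040272.

3096040272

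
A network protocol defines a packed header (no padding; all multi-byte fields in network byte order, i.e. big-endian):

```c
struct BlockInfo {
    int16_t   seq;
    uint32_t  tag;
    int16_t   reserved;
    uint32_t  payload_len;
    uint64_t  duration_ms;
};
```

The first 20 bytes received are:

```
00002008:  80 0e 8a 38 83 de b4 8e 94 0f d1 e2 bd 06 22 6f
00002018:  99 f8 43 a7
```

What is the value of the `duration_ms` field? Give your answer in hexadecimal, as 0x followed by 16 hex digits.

`duration_ms` follows `seq` (2 B), `tag` (4 B), `reserved` (2 B), `payload_len` (4 B), so it starts at offset 2 + 4 + 2 + 4 = 12 and occupies 8 bytes.
Bytes at offsets 12..19: BD 06 22 6F 99 F8 43 A7.
In big-endian order the high byte comes first in memory.
The bytes are already most-significant first: 0xBD06226F99F843A7.

0xBD06226F99F843A7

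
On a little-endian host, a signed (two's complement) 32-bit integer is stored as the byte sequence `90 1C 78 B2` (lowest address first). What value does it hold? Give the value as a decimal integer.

-1300751216

Little-endian: lowest address holds the least-significant byte.
Reassemble most-significant byte first: B2 78 1C 90 → 0xB2781C90.
Top bit is set, so as a signed 32-bit value this is 0xB2781C90 − 2^32 = -1300751216.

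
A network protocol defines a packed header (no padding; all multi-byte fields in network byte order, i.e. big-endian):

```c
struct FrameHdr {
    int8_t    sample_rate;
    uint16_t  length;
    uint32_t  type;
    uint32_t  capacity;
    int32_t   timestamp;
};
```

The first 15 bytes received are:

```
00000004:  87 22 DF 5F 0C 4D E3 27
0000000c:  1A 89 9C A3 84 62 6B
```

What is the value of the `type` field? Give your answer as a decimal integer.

1594641891

`type` follows `sample_rate` (1 B), `length` (2 B), so it starts at offset 1 + 2 = 3 and occupies 4 bytes.
Bytes at offsets 3..6: 5F 0C 4D E3.
Big-endian: lowest address holds the most-significant byte.
The bytes are already most-significant first: 0x5F0C4DE3.
0x5F0C4DE3 = 1594641891.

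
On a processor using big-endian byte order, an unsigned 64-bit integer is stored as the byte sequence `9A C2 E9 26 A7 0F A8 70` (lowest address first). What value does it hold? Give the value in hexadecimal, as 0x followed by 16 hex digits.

Big-endian stores the most-significant byte at the lowest address.
The bytes are already most-significant first: 0x9AC2E926A70FA870.

0x9AC2E926A70FA870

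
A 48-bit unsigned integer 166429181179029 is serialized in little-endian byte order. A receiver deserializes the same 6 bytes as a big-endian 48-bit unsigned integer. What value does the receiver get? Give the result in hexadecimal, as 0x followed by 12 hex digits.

166429181179029 in 48-bit hexadecimal is 0x975DD0397495.
Stored little-endian, the bytes at ascending addresses are 95 74 39 D0 5D 97.
Read back as big-endian, the last byte is least significant, giving 0x957439D05D97.

0x957439D05D97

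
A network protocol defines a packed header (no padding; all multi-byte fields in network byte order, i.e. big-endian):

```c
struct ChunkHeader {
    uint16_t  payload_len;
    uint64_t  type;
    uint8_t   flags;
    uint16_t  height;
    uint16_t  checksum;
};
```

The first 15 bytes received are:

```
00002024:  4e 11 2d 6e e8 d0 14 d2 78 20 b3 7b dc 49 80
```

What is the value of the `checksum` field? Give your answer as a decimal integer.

`checksum` follows `payload_len` (2 B), `type` (8 B), `flags` (1 B), `height` (2 B), so it starts at offset 2 + 8 + 1 + 2 = 13 and occupies 2 bytes.
Bytes at offsets 13..14: 49 80.
Big-endian: lowest address holds the most-significant byte.
The bytes are already most-significant first: 0x4980.
0x4980 = 18816.

18816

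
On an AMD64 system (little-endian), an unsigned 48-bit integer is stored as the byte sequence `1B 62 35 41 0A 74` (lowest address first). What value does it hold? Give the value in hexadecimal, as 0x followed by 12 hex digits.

0x740A4135621B

In little-endian order the low byte comes first in memory.
Reassemble most-significant byte first: 74 0A 41 35 62 1B → 0x740A4135621B.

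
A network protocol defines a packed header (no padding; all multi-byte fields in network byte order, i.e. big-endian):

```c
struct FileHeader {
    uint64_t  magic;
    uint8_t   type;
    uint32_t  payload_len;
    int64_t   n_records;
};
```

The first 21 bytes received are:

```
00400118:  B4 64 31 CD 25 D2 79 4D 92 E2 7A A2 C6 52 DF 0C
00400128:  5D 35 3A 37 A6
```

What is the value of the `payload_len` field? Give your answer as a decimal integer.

3799687878

`payload_len` follows `magic` (8 B), `type` (1 B), so it starts at offset 8 + 1 = 9 and occupies 4 bytes.
Bytes at offsets 9..12: E2 7A A2 C6.
Big-endian stores the most-significant byte at the lowest address.
The bytes are already most-significant first: 0xE27AA2C6.
0xE27AA2C6 = 3799687878.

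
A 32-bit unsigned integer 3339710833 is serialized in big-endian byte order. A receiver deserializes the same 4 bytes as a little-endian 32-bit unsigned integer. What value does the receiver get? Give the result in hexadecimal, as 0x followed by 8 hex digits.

3339710833 in 32-bit hexadecimal is 0xC70FF171.
Stored big-endian, the bytes at ascending addresses are C7 0F F1 71.
Read back as little-endian, the first byte is least significant, giving 0x71F10FC7.

0x71F10FC7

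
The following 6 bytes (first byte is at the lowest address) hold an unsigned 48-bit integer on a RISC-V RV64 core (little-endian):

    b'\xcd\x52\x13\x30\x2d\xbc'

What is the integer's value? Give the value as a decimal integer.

206902266122957

In little-endian order the low byte comes first in memory.
Reassemble most-significant byte first: BC 2D 30 13 52 CD → 0xBC2D301352CD.
0xBC2D301352CD = 206902266122957.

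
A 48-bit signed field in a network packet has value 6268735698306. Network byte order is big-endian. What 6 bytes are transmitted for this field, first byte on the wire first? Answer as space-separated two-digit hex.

6268735698306 in hexadecimal, padded to 48 bits, is 0x05B38DC3B582.
Split into bytes (most-significant first): 05 B3 8D C3 B5 82.
In big-endian order the high byte comes first in memory.
So the memory order matches the most-significant-first order: 05 B3 8D C3 B5 82.

05 B3 8D C3 B5 82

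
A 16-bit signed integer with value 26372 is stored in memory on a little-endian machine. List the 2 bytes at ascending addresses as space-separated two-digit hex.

26372 in hexadecimal, padded to 16 bits, is 0x6704.
Split into bytes (most-significant first): 67 04.
Little-endian: lowest address holds the least-significant byte.
So at ascending addresses the bytes are 04 67.

04 67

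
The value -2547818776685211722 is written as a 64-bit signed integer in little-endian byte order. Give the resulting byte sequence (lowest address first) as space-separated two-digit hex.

B6 8F 9B 4F 52 54 A4 DC

Two's complement of -2547818776685211722 in 64 bits: 2547818776685211722 = 0x235BABADB064704A; invert → 0xDCA454524F9B8FB5; add 1 → 0xDCA454524F9B8FB6.
Split into bytes (most-significant first): DC A4 54 52 4F 9B 8F B6.
In little-endian order the low byte comes first in memory.
So at ascending addresses the bytes are B6 8F 9B 4F 52 54 A4 DC.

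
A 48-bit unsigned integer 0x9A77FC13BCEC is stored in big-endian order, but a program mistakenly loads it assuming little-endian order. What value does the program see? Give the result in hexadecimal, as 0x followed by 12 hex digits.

0xECBC13FC779A

Stored big-endian, the bytes at ascending addresses are 9A 77 FC 13 BC EC.
Read back as little-endian, the first byte is least significant, giving 0xECBC13FC779A.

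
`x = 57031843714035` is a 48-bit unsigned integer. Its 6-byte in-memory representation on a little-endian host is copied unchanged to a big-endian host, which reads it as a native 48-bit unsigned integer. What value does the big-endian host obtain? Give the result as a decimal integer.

267266314919475

57031843714035 in 48-bit hexadecimal is 0x33DEC2C913F3.
Stored little-endian, the bytes at ascending addresses are F3 13 C9 C2 DE 33.
Read back as big-endian, the last byte is least significant, giving 0xF313C9C2DE33.
0xF313C9C2DE33 = 267266314919475.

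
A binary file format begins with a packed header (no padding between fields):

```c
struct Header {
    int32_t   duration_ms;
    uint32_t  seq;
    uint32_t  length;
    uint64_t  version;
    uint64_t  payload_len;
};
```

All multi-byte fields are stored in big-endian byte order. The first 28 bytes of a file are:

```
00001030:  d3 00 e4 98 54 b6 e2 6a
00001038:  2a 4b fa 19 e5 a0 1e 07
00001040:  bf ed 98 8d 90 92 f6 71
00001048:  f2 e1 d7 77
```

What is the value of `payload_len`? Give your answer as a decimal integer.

10417659857328002935

`payload_len` follows `duration_ms` (4 B), `seq` (4 B), `length` (4 B), `version` (8 B), so it starts at offset 4 + 4 + 4 + 8 = 20 and occupies 8 bytes.
Bytes at offsets 20..27: 90 92 F6 71 F2 E1 D7 77.
In big-endian order the high byte comes first in memory.
The bytes are already most-significant first: 0x9092F671F2E1D777.
0x9092F671F2E1D777 = 10417659857328002935.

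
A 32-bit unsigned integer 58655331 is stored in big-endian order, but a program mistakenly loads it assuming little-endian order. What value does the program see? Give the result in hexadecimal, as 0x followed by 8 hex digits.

0x63027F03

58655331 in 32-bit hexadecimal is 0x037F0263.
Stored big-endian, the bytes at ascending addresses are 03 7F 02 63.
Read back as little-endian, the first byte is least significant, giving 0x63027F03.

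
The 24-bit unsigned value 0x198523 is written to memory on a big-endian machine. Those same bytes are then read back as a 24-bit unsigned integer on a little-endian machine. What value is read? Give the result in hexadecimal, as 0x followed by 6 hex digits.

Stored big-endian, the bytes at ascending addresses are 19 85 23.
Read back as little-endian, the first byte is least significant, giving 0x238519.

0x238519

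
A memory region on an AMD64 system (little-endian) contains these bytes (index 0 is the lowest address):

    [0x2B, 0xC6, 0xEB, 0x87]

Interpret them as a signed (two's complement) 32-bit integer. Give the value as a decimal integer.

Little-endian stores the least-significant byte at the lowest address.
Reassemble most-significant byte first: 87 EB C6 2B → 0x87EBC62B.
Top bit is set, so as a signed 32-bit value this is 0x87EBC62B − 2^32 = -2014591445.

-2014591445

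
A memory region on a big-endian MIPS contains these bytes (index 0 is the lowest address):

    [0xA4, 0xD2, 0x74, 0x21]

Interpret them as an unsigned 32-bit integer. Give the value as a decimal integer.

2765255713

Big-endian: lowest address holds the most-significant byte.
The bytes are already most-significant first: 0xA4D27421.
0xA4D27421 = 2765255713.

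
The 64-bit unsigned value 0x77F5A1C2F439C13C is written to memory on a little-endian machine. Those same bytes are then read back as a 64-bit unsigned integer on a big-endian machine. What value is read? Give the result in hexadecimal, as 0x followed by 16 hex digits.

Stored little-endian, the bytes at ascending addresses are 3C C1 39 F4 C2 A1 F5 77.
Read back as big-endian, the last byte is least significant, giving 0x3CC139F4C2A1F577.

0x3CC139F4C2A1F577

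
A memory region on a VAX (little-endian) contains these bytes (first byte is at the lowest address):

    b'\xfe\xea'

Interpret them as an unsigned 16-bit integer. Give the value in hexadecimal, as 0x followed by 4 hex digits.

Little-endian: lowest address holds the least-significant byte.
Reassemble most-significant byte first: EA FE → 0xEAFE.

0xEAFE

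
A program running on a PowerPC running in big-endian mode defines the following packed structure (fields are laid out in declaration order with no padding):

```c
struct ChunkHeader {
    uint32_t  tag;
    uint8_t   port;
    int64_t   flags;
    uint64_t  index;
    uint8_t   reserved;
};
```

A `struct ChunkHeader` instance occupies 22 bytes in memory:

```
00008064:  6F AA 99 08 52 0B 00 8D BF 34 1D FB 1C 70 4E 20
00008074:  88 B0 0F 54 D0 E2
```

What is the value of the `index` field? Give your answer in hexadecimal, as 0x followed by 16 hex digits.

`index` follows `tag` (4 B), `port` (1 B), `flags` (8 B), so it starts at offset 4 + 1 + 8 = 13 and occupies 8 bytes.
Bytes at offsets 13..20: 70 4E 20 88 B0 0F 54 D0.
Big-endian stores the most-significant byte at the lowest address.
The bytes are already most-significant first: 0x704E2088B00F54D0.

0x704E2088B00F54D0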